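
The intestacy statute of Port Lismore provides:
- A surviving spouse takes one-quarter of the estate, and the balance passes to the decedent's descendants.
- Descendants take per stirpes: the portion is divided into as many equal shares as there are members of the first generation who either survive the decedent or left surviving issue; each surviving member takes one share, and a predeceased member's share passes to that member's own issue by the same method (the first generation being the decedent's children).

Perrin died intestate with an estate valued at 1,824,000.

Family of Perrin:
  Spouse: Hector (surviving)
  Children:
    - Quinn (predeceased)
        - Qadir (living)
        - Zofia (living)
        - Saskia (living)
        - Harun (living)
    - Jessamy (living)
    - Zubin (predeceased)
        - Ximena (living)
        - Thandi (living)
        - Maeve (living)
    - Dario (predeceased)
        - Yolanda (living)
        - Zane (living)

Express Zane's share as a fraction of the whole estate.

Zane receives 3/32 of the estate.

Hector takes one-quarter of 1,824,000 = 456,000. The remaining 1,368,000 passes to the descendants.
The descendants' portion (1,368,000) is divided into 4 shares of 342,000: Jessamy takes 342,000; Quinn's 342,000 share passes to Quinn's issue; Zubin's 342,000 share passes to Zubin's issue; Dario's 342,000 share passes to Dario's issue.
Quinn's share (342,000) is divided into 4 shares of 85,500: Qadir, Zofia, Saskia, and Harun each take 85,500.
Zubin's share (342,000) is divided into 3 shares of 114,000: Ximena, Thandi, and Maeve each take 114,000.
Dario's share (342,000) is divided into 2 shares of 171,000: Yolanda and Zane each take 171,000.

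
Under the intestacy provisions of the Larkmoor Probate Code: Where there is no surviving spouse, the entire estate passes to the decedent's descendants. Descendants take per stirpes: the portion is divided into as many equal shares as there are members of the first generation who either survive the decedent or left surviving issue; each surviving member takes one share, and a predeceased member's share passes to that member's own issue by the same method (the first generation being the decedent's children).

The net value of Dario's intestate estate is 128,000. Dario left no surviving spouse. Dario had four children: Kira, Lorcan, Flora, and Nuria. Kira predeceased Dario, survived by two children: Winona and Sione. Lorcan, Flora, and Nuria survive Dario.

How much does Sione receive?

Sione receives 16,000.

The entire 128,000 passes to the descendants.
That amount (128,000) is divided into 4 shares of 32,000: Lorcan, Flora, and Nuria each take 32,000; Kira's 32,000 share passes to Kira's issue.
Kira's share (32,000) is divided into 2 shares of 16,000: Winona and Sione each take 16,000.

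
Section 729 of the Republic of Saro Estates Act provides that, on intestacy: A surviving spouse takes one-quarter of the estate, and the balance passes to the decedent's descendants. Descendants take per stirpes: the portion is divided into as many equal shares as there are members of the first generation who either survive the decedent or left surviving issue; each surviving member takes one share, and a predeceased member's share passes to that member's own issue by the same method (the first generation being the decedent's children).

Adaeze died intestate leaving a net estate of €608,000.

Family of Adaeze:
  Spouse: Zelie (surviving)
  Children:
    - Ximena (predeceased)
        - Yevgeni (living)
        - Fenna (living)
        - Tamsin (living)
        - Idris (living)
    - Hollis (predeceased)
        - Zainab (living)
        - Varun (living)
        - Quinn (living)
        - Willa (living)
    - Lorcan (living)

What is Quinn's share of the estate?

Quinn receives €38,000.

Zelie takes one-quarter of €608,000 = €152,000. The remaining €456,000 passes to the descendants.
The descendants' portion (€456,000) is divided into 3 shares of €152,000: Lorcan takes €152,000; Ximena's €152,000 share passes to Ximena's issue; Hollis's €152,000 share passes to Hollis's issue.
Ximena's share (€152,000) is divided into 4 shares of €38,000: Yevgeni, Fenna, Tamsin, and Idris each take €38,000.
Hollis's share (€152,000) is divided into 4 shares of €38,000: Zainab, Varun, Quinn, and Willa each take €38,000.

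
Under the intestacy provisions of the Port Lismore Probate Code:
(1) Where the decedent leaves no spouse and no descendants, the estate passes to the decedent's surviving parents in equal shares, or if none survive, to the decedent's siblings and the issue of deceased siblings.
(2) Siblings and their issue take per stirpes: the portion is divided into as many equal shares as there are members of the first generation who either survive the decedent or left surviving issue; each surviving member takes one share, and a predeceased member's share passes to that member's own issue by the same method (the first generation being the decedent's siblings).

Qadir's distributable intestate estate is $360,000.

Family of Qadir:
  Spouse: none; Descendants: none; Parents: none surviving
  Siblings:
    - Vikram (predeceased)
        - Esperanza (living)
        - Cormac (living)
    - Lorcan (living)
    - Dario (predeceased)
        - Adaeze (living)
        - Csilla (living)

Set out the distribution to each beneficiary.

The entire $360,000 passes to the siblings and their issue.
That amount ($360,000) is divided into 3 shares of $120,000: Lorcan takes $120,000; Vikram's $120,000 share passes to Vikram's issue; Dario's $120,000 share passes to Dario's issue.
Vikram's share ($120,000) is divided into 2 shares of $60,000: Esperanza and Cormac each take $60,000.
Dario's share ($120,000) is divided into 2 shares of $60,000: Adaeze and Csilla each take $60,000.

Esperanza: $60,000; Cormac: $60,000; Lorcan: $120,000; Adaeze: $60,000; Csilla: $60,000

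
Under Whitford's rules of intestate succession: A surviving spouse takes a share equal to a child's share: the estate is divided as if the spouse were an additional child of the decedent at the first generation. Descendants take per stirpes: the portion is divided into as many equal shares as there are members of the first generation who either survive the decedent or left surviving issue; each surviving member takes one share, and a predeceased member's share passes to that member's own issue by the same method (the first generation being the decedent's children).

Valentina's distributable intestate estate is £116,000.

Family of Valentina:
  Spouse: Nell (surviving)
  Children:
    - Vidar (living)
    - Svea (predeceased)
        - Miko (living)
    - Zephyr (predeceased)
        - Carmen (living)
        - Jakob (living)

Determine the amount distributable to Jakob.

Jakob receives £14,500.

The spouse counts as an additional share at the children's level, so there are 4 primary shares of £29,000. Nell takes one such share (£29,000).
The children's combined portion (£87,000) is divided into 3 shares of £29,000: Vidar takes £29,000; Svea's £29,000 share passes to Svea's issue; Zephyr's £29,000 share passes to Zephyr's issue.
Svea's share (£29,000) passes entirely to Miko.
Zephyr's share (£29,000) is divided into 2 shares of £14,500: Carmen and Jakob each take £14,500.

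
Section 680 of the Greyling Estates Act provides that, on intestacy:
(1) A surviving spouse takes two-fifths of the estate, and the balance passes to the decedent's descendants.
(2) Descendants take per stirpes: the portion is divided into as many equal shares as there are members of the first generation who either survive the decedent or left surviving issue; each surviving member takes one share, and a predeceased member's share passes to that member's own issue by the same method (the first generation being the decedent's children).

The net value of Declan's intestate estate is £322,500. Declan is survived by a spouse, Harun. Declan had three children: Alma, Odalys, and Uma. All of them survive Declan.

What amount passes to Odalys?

Odalys receives £64,500.

Harun takes two-fifths of £322,500 = £129,000. The remaining £193,500 passes to the descendants.
The descendants' portion (£193,500) is divided into 3 shares of £64,500: Alma, Odalys, and Uma each take £64,500.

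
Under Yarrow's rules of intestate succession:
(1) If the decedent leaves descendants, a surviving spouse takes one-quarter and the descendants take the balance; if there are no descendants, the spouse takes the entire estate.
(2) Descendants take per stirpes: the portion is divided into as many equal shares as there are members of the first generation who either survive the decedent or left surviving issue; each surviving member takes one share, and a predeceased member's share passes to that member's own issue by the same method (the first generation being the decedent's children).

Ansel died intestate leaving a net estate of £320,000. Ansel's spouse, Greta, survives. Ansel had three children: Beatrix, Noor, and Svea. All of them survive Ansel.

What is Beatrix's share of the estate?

Greta takes one-quarter of £320,000 = £80,000. The remaining £240,000 passes to the descendants.
The descendants' portion (£240,000) is divided into 3 shares of £80,000: Beatrix, Noor, and Svea each take £80,000.

Beatrix receives £80,000.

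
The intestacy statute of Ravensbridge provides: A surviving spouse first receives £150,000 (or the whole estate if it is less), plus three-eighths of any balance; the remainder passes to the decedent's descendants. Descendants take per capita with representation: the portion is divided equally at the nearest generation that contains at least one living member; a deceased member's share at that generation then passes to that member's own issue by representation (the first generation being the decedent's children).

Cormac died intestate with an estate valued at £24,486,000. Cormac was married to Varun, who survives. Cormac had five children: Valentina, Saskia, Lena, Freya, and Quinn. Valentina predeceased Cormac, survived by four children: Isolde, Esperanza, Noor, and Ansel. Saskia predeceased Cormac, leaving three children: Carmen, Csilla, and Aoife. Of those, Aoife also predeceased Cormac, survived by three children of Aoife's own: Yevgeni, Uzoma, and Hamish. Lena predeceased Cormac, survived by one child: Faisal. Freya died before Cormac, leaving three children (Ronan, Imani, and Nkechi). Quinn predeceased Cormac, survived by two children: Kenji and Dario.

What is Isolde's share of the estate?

Isolde receives £1,170,000.

Varun first takes £150,000, leaving a balance of £24,336,000. Varun then takes three-eighths of the balance (£9,126,000), for a total of £9,276,000. The remaining £15,210,000 passes to the descendants.
No child survives, so the initial division is made at the grandchildren's generation.
The descendants' portion (£15,210,000) is divided into 13 shares of £1,170,000: Isolde, Esperanza, Noor, Ansel, Carmen, Csilla, Faisal, Ronan, Imani, Nkechi, Kenji, and Dario each take £1,170,000; Aoife's £1,170,000 share passes to Aoife's issue.
Aoife's share (£1,170,000) is divided into 3 shares of £390,000: Yevgeni, Uzoma, and Hamish each take £390,000.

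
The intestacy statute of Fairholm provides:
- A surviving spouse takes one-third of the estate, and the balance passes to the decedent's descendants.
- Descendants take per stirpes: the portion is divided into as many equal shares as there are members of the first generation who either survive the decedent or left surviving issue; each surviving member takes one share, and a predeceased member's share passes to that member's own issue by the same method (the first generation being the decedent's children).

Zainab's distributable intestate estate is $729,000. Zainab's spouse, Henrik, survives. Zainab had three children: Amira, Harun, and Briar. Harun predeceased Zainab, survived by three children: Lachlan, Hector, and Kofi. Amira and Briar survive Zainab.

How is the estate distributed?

Henrik: $243,000; Amira: $162,000; Lachlan: $54,000; Hector: $54,000; Kofi: $54,000; Briar: $162,000

Henrik takes one-third of $729,000 = $243,000. The remaining $486,000 passes to the descendants.
The descendants' portion ($486,000) is divided into 3 shares of $162,000: Amira and Briar each take $162,000; Harun's $162,000 share passes to Harun's issue.
Harun's share ($162,000) is divided into 3 shares of $54,000: Lachlan, Hector, and Kofi each take $54,000.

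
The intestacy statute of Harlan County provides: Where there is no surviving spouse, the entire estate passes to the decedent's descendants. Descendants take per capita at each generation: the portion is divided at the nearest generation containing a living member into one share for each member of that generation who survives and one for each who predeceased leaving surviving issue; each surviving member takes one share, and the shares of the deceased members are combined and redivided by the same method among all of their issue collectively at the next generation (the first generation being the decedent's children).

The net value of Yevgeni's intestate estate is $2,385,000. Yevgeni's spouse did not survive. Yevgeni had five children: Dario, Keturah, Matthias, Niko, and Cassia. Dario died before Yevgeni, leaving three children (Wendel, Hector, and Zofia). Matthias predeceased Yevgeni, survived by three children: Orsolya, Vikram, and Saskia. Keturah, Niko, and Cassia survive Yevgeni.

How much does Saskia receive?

The entire $2,385,000 passes to the descendants.
That amount ($2,385,000) is divided at the children's generation into 5 shares of $477,000. Keturah, Niko, and Cassia each take $477,000. The 2 shares of the deceased (Dario and Matthias) are combined into a pool of $954,000.
That pool ($954,000) is divided at the grandchildren's generation equally among Wendel, Hector, Zofia, Orsolya, Vikram, and Saskia: $159,000 each.

Saskia receives $159,000.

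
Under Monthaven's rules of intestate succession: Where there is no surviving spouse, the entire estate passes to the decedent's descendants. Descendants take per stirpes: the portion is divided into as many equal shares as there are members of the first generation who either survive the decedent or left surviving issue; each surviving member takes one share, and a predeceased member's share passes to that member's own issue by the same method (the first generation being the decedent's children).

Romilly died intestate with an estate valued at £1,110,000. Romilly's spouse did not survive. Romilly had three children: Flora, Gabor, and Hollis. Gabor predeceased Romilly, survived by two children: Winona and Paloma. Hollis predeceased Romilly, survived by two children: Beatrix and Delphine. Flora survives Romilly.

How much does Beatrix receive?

The entire £1,110,000 passes to the descendants.
That amount (£1,110,000) is divided into 3 shares of £370,000: Flora takes £370,000; Gabor's £370,000 share passes to Gabor's issue; Hollis's £370,000 share passes to Hollis's issue.
Gabor's share (£370,000) is divided into 2 shares of £185,000: Winona and Paloma each take £185,000.
Hollis's share (£370,000) is divided into 2 shares of £185,000: Beatrix and Delphine each take £185,000.

Beatrix receives £185,000.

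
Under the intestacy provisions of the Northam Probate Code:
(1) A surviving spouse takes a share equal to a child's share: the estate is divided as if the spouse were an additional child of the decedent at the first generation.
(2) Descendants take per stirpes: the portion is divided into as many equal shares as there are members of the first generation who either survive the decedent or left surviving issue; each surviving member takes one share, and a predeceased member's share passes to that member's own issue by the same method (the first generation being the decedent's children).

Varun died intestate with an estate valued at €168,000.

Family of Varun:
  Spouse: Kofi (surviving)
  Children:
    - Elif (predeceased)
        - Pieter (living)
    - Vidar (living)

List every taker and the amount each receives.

Kofi: €56,000; Pieter: €56,000; Vidar: €56,000

The spouse counts as an additional share at the children's level, so there are 3 primary shares of €56,000. Kofi takes one such share (€56,000).
The children's combined portion (€112,000) is divided into 2 shares of €56,000: Vidar takes €56,000; Elif's €56,000 share passes to Elif's issue.
Elif's share (€56,000) passes entirely to Pieter.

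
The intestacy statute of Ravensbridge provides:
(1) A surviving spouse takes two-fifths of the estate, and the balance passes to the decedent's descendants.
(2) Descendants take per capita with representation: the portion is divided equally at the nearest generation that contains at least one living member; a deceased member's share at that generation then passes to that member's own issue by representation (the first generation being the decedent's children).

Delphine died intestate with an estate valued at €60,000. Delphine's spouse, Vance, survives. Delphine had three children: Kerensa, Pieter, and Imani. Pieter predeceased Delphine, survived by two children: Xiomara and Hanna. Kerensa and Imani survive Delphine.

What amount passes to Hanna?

Hanna receives €6,000.

Vance takes two-fifths of €60,000 = €24,000. The remaining €36,000 passes to the descendants.
The descendants' portion (€36,000) is divided into 3 shares of €12,000: Kerensa and Imani each take €12,000; Pieter's €12,000 share passes to Pieter's issue.
Pieter's share (€12,000) is divided into 2 shares of €6,000: Xiomara and Hanna each take €6,000.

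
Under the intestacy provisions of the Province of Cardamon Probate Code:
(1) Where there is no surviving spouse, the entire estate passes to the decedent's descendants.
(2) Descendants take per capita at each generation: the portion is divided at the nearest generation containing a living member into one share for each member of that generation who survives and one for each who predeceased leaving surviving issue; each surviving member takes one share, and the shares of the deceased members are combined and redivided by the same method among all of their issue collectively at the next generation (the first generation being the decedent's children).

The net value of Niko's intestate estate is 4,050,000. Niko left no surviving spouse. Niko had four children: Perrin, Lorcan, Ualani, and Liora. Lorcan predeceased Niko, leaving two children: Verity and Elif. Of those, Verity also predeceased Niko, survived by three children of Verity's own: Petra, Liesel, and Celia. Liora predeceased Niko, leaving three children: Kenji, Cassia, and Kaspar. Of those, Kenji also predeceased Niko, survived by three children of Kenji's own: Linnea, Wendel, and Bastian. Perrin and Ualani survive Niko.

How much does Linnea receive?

The entire 4,050,000 passes to the descendants.
That amount (4,050,000) is divided at the children's generation into 4 shares of 1,012,500. Perrin and Ualani each take 1,012,500. The 2 shares of the deceased (Lorcan and Liora) are combined into a pool of 2,025,000.
That pool (2,025,000) is divided at the grandchildren's generation into 5 shares of 405,000. Elif, Cassia, and Kaspar each take 405,000. The 2 shares of the deceased (Verity and Kenji) are combined into a pool of 810,000.
That pool (810,000) is divided at the great-grandchildren's generation equally among Petra, Liesel, Celia, Linnea, Wendel, and Bastian: 135,000 each.

Linnea receives 135,000.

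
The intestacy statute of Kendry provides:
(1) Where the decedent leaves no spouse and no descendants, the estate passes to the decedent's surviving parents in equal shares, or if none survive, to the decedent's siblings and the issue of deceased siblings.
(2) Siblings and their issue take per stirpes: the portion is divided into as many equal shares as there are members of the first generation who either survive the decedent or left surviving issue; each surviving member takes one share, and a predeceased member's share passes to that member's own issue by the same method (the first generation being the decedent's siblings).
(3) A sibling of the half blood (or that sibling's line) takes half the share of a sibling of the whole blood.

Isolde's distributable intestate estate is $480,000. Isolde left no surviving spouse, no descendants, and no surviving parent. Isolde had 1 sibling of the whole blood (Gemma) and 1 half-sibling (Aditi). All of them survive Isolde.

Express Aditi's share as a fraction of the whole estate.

The entire $480,000 passes to the siblings and their issue.
Counting each half-blood sibling's line as half a unit, there are 3/2 units in $480,000, so one unit is $320,000. Whole-blood lines (Gemma) take $320,000 each; half-blood lines (Aditi) take $160,000 each.

Aditi receives 1/3 of the estate.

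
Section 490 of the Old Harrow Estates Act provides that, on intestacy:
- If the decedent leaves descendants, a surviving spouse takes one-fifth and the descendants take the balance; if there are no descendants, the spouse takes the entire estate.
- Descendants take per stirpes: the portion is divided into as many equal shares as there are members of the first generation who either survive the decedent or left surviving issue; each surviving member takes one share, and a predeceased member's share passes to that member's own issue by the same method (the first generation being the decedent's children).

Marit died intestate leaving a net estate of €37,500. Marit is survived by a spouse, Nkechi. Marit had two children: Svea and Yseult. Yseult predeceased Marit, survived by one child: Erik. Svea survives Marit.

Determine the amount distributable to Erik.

Nkechi takes one-fifth of €37,500 = €7,500. The remaining €30,000 passes to the descendants.
The descendants' portion (€30,000) is divided into 2 shares of €15,000: Svea takes €15,000; Yseult's €15,000 share passes to Yseult's issue.
Yseult's share (€15,000) passes entirely to Erik.

Erik receives €15,000.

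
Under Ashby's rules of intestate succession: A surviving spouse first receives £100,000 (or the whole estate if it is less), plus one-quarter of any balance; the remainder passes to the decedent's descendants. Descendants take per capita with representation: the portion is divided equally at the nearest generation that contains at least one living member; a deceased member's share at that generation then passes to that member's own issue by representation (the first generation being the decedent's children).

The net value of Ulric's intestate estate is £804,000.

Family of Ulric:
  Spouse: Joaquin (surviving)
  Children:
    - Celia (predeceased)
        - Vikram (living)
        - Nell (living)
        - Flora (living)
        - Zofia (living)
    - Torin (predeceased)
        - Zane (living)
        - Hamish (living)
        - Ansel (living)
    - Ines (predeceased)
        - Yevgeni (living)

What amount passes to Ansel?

Joaquin first takes £100,000, leaving a balance of £704,000. Joaquin then takes one-quarter of the balance (£176,000), for a total of £276,000. The remaining £528,000 passes to the descendants.
No child survives, so the initial division is made at the grandchildren's generation.
The descendants' portion (£528,000) is divided into 8 shares of £66,000: Vikram, Nell, Flora, Zofia, Zane, Hamish, Ansel, and Yevgeni each take £66,000.

Ansel receives £66,000.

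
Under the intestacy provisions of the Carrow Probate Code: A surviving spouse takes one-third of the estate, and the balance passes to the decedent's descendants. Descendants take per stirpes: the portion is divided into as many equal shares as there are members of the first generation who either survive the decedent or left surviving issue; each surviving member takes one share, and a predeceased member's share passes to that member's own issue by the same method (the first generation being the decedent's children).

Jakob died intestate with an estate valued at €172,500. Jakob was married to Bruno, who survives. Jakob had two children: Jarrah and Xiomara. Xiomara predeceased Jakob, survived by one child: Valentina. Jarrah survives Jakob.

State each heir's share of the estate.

Bruno takes one-third of €172,500 = €57,500. The remaining €115,000 passes to the descendants.
The descendants' portion (€115,000) is divided into 2 shares of €57,500: Jarrah takes €57,500; Xiomara's €57,500 share passes to Xiomara's issue.
Xiomara's share (€57,500) passes entirely to Valentina.

Bruno: €57,500; Jarrah: €57,500; Valentina: €57,500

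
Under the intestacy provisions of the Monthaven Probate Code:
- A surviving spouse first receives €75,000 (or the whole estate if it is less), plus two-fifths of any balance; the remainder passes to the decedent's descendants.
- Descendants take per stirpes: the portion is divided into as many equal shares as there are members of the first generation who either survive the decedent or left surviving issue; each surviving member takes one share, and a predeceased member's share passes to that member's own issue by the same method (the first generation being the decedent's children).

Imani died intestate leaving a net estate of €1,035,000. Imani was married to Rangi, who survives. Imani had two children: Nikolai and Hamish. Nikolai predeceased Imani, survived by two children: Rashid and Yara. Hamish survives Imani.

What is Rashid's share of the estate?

Rashid receives €144,000.

Rangi first takes €75,000, leaving a balance of €960,000. Rangi then takes two-fifths of the balance (€384,000), for a total of €459,000. The remaining €576,000 passes to the descendants.
The descendants' portion (€576,000) is divided into 2 shares of €288,000: Hamish takes €288,000; Nikolai's €288,000 share passes to Nikolai's issue.
Nikolai's share (€288,000) is divided into 2 shares of €144,000: Rashid and Yara each take €144,000.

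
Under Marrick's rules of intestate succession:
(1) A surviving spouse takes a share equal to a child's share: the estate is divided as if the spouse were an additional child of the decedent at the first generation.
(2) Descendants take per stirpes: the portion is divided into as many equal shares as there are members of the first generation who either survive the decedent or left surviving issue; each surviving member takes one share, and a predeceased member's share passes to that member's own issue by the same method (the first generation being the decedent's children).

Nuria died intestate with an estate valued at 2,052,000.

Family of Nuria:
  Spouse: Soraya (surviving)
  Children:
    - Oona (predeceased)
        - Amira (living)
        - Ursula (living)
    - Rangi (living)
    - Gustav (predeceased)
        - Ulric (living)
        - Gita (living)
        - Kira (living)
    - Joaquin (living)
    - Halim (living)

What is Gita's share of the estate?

Gita receives 114,000.

The spouse counts as an additional share at the children's level, so there are 6 primary shares of 342,000. Soraya takes one such share (342,000).
The children's combined portion (1,710,000) is divided into 5 shares of 342,000: Rangi, Joaquin, and Halim each take 342,000; Oona's 342,000 share passes to Oona's issue; Gustav's 342,000 share passes to Gustav's issue.
Oona's share (342,000) is divided into 2 shares of 171,000: Amira and Ursula each take 171,000.
Gustav's share (342,000) is divided into 3 shares of 114,000: Ulric, Gita, and Kira each take 114,000.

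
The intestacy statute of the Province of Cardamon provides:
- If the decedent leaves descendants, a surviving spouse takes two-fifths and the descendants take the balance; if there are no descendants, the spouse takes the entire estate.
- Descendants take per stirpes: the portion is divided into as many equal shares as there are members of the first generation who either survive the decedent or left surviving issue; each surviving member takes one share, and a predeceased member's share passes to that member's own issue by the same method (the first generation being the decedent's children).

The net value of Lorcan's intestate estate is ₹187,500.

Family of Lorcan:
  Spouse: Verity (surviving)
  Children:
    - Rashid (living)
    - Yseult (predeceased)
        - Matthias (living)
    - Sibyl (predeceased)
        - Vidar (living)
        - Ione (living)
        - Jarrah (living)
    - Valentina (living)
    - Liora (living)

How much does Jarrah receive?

Verity takes two-fifths of ₹187,500 = ₹75,000. The remaining ₹112,500 passes to the descendants.
The descendants' portion (₹112,500) is divided into 5 shares of ₹22,500: Rashid, Valentina, and Liora each take ₹22,500; Yseult's ₹22,500 share passes to Yseult's issue; Sibyl's ₹22,500 share passes to Sibyl's issue.
Yseult's share (₹22,500) passes entirely to Matthias.
Sibyl's share (₹22,500) is divided into 3 shares of ₹7,500: Vidar, Ione, and Jarrah each take ₹7,500.

Jarrah receives ₹7,500.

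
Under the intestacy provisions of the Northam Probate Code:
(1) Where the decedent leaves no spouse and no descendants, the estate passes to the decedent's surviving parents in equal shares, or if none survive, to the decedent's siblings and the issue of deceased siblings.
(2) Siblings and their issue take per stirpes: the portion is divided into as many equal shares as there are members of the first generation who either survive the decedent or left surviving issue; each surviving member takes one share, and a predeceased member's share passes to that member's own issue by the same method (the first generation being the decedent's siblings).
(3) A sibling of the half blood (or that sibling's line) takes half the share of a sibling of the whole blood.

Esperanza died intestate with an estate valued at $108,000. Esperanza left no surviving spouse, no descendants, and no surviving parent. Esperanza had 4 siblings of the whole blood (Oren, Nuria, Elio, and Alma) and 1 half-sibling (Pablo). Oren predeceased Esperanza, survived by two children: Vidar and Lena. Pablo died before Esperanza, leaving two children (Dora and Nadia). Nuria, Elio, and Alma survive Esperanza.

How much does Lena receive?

Lena receives $12,000.

The entire $108,000 passes to the siblings and their issue.
Counting each half-blood sibling's line as half a unit, there are 9/2 units in $108,000, so one unit is $24,000. Whole-blood lines (Oren, Nuria, Elio, and Alma) take $24,000 each; half-blood lines (Pablo) take $12,000 each.
Oren's share ($24,000) is divided into 2 shares of $12,000: Vidar and Lena each take $12,000.
Pablo's share ($12,000) is divided into 2 shares of $6,000: Dora and Nadia each take $6,000.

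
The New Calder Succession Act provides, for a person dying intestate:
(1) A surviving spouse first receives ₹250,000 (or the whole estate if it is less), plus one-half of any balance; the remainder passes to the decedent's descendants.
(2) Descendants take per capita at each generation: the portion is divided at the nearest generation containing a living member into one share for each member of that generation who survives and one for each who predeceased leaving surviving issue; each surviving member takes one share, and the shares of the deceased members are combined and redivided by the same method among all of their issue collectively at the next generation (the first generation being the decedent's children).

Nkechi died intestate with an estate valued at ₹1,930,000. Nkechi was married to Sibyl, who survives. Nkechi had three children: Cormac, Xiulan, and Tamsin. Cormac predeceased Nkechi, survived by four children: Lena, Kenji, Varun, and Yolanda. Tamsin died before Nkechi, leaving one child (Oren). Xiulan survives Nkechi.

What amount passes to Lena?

Lena receives ₹112,000.

Sibyl first takes ₹250,000, leaving a balance of ₹1,680,000. Sibyl then takes one-half of the balance (₹840,000), for a total of ₹1,090,000. The remaining ₹840,000 passes to the descendants.
The descendants' portion (₹840,000) is divided at the children's generation into 3 shares of ₹280,000. Xiulan takes ₹280,000. The 2 shares of the deceased (Cormac and Tamsin) are combined into a pool of ₹560,000.
That pool (₹560,000) is divided at the grandchildren's generation equally among Lena, Kenji, Varun, Yolanda, and Oren: ₹112,000 each.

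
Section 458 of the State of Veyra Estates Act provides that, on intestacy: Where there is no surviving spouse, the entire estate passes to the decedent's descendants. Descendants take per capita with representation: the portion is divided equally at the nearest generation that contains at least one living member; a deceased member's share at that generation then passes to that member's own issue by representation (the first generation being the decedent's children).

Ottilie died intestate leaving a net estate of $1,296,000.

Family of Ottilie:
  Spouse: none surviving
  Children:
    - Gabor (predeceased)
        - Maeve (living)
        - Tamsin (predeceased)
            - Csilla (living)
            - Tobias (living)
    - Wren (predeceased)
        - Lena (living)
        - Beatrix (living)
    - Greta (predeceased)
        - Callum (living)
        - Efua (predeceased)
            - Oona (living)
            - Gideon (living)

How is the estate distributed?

The entire $1,296,000 passes to the descendants.
No child survives, so the initial division is made at the grandchildren's generation.
That amount ($1,296,000) is divided into 6 shares of $216,000: Maeve, Lena, Beatrix, and Callum each take $216,000; Tamsin's $216,000 share passes to Tamsin's issue; Efua's $216,000 share passes to Efua's issue.
Tamsin's share ($216,000) is divided into 2 shares of $108,000: Csilla and Tobias each take $108,000.
Efua's share ($216,000) is divided into 2 shares of $108,000: Oona and Gideon each take $108,000.

Maeve: $216,000; Csilla: $108,000; Tobias: $108,000; Lena: $216,000; Beatrix: $216,000; Callum: $216,000; Oona: $108,000; Gideon: $108,000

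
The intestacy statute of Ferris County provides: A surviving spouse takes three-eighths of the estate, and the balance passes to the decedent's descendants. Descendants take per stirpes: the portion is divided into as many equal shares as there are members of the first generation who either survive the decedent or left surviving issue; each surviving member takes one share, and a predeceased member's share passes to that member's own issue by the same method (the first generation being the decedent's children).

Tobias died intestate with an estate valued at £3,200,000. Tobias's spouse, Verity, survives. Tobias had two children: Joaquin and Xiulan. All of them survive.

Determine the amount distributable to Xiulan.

Verity takes three-eighths of £3,200,000 = £1,200,000. The remaining £2,000,000 passes to the descendants.
The descendants' portion (£2,000,000) is divided into 2 shares of £1,000,000: Joaquin and Xiulan each take £1,000,000.

Xiulan receives £1,000,000.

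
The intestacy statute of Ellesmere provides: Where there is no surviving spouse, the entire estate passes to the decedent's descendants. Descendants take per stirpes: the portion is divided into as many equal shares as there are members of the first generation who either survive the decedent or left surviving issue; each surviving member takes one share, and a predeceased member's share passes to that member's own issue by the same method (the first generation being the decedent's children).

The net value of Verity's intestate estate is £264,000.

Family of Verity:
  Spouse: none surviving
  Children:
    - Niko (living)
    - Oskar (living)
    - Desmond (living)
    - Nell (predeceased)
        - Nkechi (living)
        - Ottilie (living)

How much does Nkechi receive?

The entire £264,000 passes to the descendants.
That amount (£264,000) is divided into 4 shares of £66,000: Niko, Oskar, and Desmond each take £66,000; Nell's £66,000 share passes to Nell's issue.
Nell's share (£66,000) is divided into 2 shares of £33,000: Nkechi and Ottilie each take £33,000.

Nkechi receives £33,000.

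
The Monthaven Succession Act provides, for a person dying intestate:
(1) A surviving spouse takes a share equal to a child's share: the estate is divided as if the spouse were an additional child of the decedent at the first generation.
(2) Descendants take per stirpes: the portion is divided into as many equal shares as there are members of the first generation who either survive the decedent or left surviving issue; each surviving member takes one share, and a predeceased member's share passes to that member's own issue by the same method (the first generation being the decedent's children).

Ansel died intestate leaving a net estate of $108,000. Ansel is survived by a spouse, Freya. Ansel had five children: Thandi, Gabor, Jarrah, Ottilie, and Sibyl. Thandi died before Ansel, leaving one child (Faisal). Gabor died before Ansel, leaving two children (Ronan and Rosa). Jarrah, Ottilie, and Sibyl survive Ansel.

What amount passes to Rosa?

The spouse counts as an additional share at the children's level, so there are 6 primary shares of $18,000. Freya takes one such share ($18,000).
The children's combined portion ($90,000) is divided into 5 shares of $18,000: Jarrah, Ottilie, and Sibyl each take $18,000; Thandi's $18,000 share passes to Thandi's issue; Gabor's $18,000 share passes to Gabor's issue.
Thandi's share ($18,000) passes entirely to Faisal.
Gabor's share ($18,000) is divided into 2 shares of $9,000: Ronan and Rosa each take $9,000.

Rosa receives $9,000.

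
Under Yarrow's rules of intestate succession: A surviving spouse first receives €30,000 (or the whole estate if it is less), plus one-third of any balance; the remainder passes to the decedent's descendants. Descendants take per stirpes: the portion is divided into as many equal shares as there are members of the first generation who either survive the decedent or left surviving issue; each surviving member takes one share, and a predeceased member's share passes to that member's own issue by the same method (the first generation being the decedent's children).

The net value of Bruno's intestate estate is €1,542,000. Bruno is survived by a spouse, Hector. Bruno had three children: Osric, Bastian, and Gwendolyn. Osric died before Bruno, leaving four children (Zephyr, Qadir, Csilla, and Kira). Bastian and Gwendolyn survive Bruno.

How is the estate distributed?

Hector first takes €30,000, leaving a balance of €1,512,000. Hector then takes one-third of the balance (€504,000), for a total of €534,000. The remaining €1,008,000 passes to the descendants.
The descendants' portion (€1,008,000) is divided into 3 shares of €336,000: Bastian and Gwendolyn each take €336,000; Osric's €336,000 share passes to Osric's issue.
Osric's share (€336,000) is divided into 4 shares of €84,000: Zephyr, Qadir, Csilla, and Kira each take €84,000.

Hector: €534,000; Zephyr: €84,000; Qadir: €84,000; Csilla: €84,000; Kira: €84,000; Bastian: €336,000; Gwendolyn: €336,000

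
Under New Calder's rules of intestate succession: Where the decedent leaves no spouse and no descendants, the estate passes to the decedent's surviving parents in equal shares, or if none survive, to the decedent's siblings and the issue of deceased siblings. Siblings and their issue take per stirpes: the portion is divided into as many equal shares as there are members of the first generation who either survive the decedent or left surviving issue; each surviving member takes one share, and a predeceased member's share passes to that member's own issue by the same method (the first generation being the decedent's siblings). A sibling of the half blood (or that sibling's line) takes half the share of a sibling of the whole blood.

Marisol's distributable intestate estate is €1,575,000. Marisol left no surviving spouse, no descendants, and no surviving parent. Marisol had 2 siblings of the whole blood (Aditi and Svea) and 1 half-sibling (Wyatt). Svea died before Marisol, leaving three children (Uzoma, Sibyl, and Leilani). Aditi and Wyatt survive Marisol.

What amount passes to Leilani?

The entire €1,575,000 passes to the siblings and their issue.
Counting each half-blood sibling's line as half a unit, there are 5/2 units in €1,575,000, so one unit is €630,000. Whole-blood lines (Aditi and Svea) take €630,000 each; half-blood lines (Wyatt) take €315,000 each.
Svea's share (€630,000) is divided into 3 shares of €210,000: Uzoma, Sibyl, and Leilani each take €210,000.

Leilani receives €210,000.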